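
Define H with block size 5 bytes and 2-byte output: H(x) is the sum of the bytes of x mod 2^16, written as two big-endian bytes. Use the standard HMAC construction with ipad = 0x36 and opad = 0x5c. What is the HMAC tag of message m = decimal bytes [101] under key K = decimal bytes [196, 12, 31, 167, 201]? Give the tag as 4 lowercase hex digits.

0308

Key decimal bytes [196, 12, 31, 167, 201] = c4 0c 1f a7 c9 is exactly B = 5 bytes: K' = c4 0c 1f a7 c9.
K' ⊕ ipad = f2 3a 29 91 ff.  K' ⊕ opad = 98 50 43 fb 95.
Inner input = (K'⊕ipad) ∥ m = f2 3a 29 91 ff ∥ 65.
Inner hash: sum = 242+58+41+145+255+101 = 842 → 03 4a.
Outer input = (K'⊕opad) ∥ inner = 98 50 43 fb 95 ∥ 03 4a.
Outer hash (tag): sum = 152+80+67+251+149+3+74 = 776 → 03 08.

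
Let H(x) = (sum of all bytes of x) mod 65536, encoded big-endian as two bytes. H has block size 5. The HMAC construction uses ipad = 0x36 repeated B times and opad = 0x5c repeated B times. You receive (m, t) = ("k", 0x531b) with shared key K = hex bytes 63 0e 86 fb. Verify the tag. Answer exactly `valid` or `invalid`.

invalid

Key hex bytes 63 0e 86 fb is 4 bytes ≤ B = 5; zero-pad to 5 bytes: K' = 63 0e 86 fb 00.
K' ⊕ ipad = 55 38 b0 cd 36; K' ⊕ opad = 3f 52 da a7 5c.
Inner hash: sum = 85+56+176+205+54+107 = 683 → 02 ab.
Outer hash (recomputed tag): sum = 63+82+218+167+92+2+171 = 795 → 03 1b.
Recomputed tag = 031b; claimed = 531b → mismatch.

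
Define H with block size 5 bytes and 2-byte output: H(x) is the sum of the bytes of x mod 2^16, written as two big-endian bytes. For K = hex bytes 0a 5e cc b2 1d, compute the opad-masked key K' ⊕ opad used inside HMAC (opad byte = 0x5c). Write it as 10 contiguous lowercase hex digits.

Key hex bytes 0a 5e cc b2 1d is exactly B = 5 bytes: K' = 0a 5e cc b2 1d.
XOR each byte with 0x5c: 0a⊕5c=56, 5e⊕5c=02, cc⊕5c=90, b2⊕5c=ee, 1d⊕5c=41.

560290ee41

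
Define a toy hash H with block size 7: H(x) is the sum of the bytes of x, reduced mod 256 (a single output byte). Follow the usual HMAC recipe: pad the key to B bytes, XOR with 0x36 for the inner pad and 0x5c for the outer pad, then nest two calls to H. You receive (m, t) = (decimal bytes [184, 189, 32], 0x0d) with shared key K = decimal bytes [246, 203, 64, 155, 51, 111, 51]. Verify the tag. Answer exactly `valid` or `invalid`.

valid

Key decimal bytes [246, 203, 64, 155, 51, 111, 51] = f6 cb 40 9b 33 6f 33 is exactly B = 7 bytes: K' = f6 cb 40 9b 33 6f 33.
K' ⊕ ipad = c0 fd 76 ad 05 59 05; K' ⊕ opad = aa 97 1c c7 6f 33 6f.
Inner hash: sum = 192+253+118+173+5+89+5+184+189+32 = 1240; mod 256 = 216 → d8.
Outer hash (recomputed tag): sum = 170+151+28+199+111+51+111+216 = 1037; mod 256 = 13 → 0d.
Recomputed tag = 0d; claimed = 0d → match.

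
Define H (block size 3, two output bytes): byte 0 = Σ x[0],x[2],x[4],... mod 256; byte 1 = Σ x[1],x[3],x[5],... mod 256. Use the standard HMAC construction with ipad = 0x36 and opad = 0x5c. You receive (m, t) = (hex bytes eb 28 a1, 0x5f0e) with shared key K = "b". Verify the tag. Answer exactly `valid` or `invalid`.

invalid

Key "b" = 62 is 1 byte ≤ B = 3; zero-pad to 3 bytes: K' = 62 00 00.
K' ⊕ ipad = 54 36 36; K' ⊕ opad = 3e 5c 5c.
Inner hash: even-index sum = 178 mod 256 = 178; odd-index sum = 450 mod 256 = 194 → b2 c2.
Outer hash (recomputed tag): even-index sum = 348 mod 256 = 92; odd-index sum = 270 mod 256 = 14 → 5c 0e.
Recomputed tag = 5c0e; claimed = 5f0e → mismatch.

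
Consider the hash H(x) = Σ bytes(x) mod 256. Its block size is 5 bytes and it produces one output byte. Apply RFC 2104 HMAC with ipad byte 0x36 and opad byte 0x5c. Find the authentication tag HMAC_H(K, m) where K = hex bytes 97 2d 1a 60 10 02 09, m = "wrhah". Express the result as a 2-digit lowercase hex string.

Key hex bytes 97 2d 1a 60 10 02 09 is 7 bytes > B = 5, so hash it first: H(key) = 59, then zero-pad to 5 bytes: K' = 59 00 00 00 00.
K' ⊕ ipad = 6f 36 36 36 36.  K' ⊕ opad = 05 5c 5c 5c 5c.
Inner input = (K'⊕ipad) ∥ m = 6f 36 36 36 36 ∥ 77 72 68 61 68.
Inner hash: sum = 111+54+54+54+54+119+114+104+97+104 = 865; mod 256 = 97 → 61.
Outer input = (K'⊕opad) ∥ inner = 05 5c 5c 5c 5c ∥ 61.
Outer hash (tag): sum = 5+92+92+92+92+97 = 470; mod 256 = 214 → d6.

d6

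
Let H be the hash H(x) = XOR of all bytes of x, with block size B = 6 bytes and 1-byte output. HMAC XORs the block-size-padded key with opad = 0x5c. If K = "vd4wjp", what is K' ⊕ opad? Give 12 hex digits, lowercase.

Key "vd4wjp" = 76 64 34 77 6a 70 is exactly B = 6 bytes: K' = 76 64 34 77 6a 70.
XOR each byte with 0x5c: 76⊕5c=2a, 64⊕5c=38, 34⊕5c=68, 77⊕5c=2b, 6a⊕5c=36, 70⊕5c=2c.

2a38682b362c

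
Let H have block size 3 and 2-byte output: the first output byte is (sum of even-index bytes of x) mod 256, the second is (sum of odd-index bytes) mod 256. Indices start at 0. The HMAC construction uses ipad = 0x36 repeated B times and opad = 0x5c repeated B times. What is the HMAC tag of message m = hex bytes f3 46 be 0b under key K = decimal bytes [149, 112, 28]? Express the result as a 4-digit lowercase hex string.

Key decimal bytes [149, 112, 28] = 95 70 1c is exactly B = 3 bytes: K' = 95 70 1c.
K' ⊕ ipad = a3 46 2a.  K' ⊕ opad = c9 2c 40.
Inner input = (K'⊕ipad) ∥ m = a3 46 2a ∥ f3 46 be 0b.
Inner hash: even-index sum = 286 mod 256 = 30; odd-index sum = 503 mod 256 = 247 → 1e f7.
Outer input = (K'⊕opad) ∥ inner = c9 2c 40 ∥ 1e f7.
Outer hash (tag): even-index sum = 512 mod 256 = 0; odd-index sum = 74 mod 256 = 74 → 00 4a.

004a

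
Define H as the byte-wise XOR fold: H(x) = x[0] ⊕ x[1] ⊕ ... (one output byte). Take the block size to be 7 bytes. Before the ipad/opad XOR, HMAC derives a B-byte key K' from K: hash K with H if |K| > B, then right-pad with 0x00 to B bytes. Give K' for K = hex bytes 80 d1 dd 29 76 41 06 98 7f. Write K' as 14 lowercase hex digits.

73000000000000

|K| = 9 > B = 7, so first hash the key.
H(K): XOR 80⊕d1⊕dd⊕29⊕76⊕41⊕06⊕98⊕7f = 73.
Zero-pad H(K) = 73 to 7 bytes: K' = 73 00 00 00 00 00 00.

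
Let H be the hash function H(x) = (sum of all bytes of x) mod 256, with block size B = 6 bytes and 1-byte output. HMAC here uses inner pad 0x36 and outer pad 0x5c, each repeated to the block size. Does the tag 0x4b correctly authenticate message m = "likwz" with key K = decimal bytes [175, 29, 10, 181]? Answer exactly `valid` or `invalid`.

valid

Key decimal bytes [175, 29, 10, 181] = af 1d 0a b5 is 4 bytes ≤ B = 6; zero-pad to 6 bytes: K' = af 1d 0a b5 00 00.
K' ⊕ ipad = 99 2b 3c 83 36 36; K' ⊕ opad = f3 41 56 e9 5c 5c.
Inner hash: sum = 153+43+60+131+54+54+108+105+107+119+122 = 1056; mod 256 = 32 → 20.
Outer hash (recomputed tag): sum = 243+65+86+233+92+92+32 = 843; mod 256 = 75 → 4b.
Recomputed tag = 4b; claimed = 4b → match.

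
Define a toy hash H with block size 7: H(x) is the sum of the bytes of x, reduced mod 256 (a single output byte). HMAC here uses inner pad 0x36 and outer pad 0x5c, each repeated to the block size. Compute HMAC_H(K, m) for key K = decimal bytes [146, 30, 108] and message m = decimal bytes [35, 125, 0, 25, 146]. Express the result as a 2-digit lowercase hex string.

f9

Key decimal bytes [146, 30, 108] = 92 1e 6c is 3 bytes ≤ B = 7; zero-pad to 7 bytes: K' = 92 1e 6c 00 00 00 00.
K' ⊕ ipad = a4 28 5a 36 36 36 36.  K' ⊕ opad = ce 42 30 5c 5c 5c 5c.
Inner input = (K'⊕ipad) ∥ m = a4 28 5a 36 36 36 36 ∥ 23 7d 00 19 92.
Inner hash: sum = 164+40+90+54+54+54+54+35+125+0+25+146 = 841; mod 256 = 73 → 49.
Outer input = (K'⊕opad) ∥ inner = ce 42 30 5c 5c 5c 5c ∥ 49.
Outer hash (tag): sum = 206+66+48+92+92+92+92+73 = 761; mod 256 = 249 → f9.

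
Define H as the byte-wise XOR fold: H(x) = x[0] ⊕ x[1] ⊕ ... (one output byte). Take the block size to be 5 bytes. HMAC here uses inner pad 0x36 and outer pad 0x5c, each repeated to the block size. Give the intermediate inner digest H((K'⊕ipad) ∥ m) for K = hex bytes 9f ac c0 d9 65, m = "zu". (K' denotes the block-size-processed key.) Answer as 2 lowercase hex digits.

76

Key hex bytes 9f ac c0 d9 65 is exactly B = 5 bytes: K' = 9f ac c0 d9 65.
K' ⊕ ipad = a9 9a f6 ef 53.
Inner input = a9 9a f6 ef 53 ∥ 7a 75.
Inner hash: XOR a9⊕9a⊕f6⊕ef⊕53⊕7a⊕75 = 76.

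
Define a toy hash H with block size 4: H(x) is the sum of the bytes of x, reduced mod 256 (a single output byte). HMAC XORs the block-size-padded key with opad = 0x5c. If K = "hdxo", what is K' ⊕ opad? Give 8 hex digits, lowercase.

34382433

Key "hdxo" = 68 64 78 6f is exactly B = 4 bytes: K' = 68 64 78 6f.
XOR each byte with 0x5c: 68⊕5c=34, 64⊕5c=38, 78⊕5c=24, 6f⊕5c=33.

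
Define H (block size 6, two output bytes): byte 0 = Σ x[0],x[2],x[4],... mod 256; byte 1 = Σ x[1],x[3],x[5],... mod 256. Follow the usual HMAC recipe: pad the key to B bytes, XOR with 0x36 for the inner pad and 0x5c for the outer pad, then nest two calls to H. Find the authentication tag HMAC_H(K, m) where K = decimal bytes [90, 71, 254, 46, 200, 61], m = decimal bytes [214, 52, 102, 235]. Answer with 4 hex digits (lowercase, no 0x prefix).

Key decimal bytes [90, 71, 254, 46, 200, 61] = 5a 47 fe 2e c8 3d is exactly B = 6 bytes: K' = 5a 47 fe 2e c8 3d.
K' ⊕ ipad = 6c 71 c8 18 fe 0b.  K' ⊕ opad = 06 1b a2 72 94 61.
Inner input = (K'⊕ipad) ∥ m = 6c 71 c8 18 fe 0b ∥ d6 34 66 eb.
Inner hash: even-index sum = 878 mod 256 = 110; odd-index sum = 435 mod 256 = 179 → 6e b3.
Outer input = (K'⊕opad) ∥ inner = 06 1b a2 72 94 61 ∥ 6e b3.
Outer hash (tag): even-index sum = 426 mod 256 = 170; odd-index sum = 417 mod 256 = 161 → aa a1.

aaa1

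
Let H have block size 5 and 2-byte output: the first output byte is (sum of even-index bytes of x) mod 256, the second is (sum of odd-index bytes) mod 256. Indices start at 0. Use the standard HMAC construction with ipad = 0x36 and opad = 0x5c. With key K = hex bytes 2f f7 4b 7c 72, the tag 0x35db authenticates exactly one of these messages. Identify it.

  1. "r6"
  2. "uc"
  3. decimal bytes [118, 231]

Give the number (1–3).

Key hex bytes 2f f7 4b 7c 72 is exactly B = 5 bytes: K' = 2f f7 4b 7c 72.
K' ⊕ ipad = 19 c1 7d 4a 44; K' ⊕ opad = 73 ab 17 20 2e.
m1: inner = H(19 c1 7d 4a 44 72 36) = 10 7d; tag = H(73 ab 17 20 2e 10 7d) = 35db ← matches
m2: inner = H(19 c1 7d 4a 44 75 63) = 3d 80; tag = H(73 ab 17 20 2e 3d 80) = 3808
m3: inner = H(19 c1 7d 4a 44 76 e7) = c1 81; tag = H(73 ab 17 20 2e c1 81) = 398c

1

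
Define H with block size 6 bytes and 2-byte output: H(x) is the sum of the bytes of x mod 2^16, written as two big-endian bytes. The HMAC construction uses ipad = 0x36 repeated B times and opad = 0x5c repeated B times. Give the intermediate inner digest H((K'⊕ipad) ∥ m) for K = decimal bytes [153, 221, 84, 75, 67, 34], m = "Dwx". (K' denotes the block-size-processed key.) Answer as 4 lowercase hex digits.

0435

Key decimal bytes [153, 221, 84, 75, 67, 34] = 99 dd 54 4b 43 22 is exactly B = 6 bytes: K' = 99 dd 54 4b 43 22.
K' ⊕ ipad = af eb 62 7d 75 14.
Inner input = af eb 62 7d 75 14 ∥ 44 77 78.
Inner hash: sum = 175+235+98+125+117+20+68+119+120 = 1077 → 04 35.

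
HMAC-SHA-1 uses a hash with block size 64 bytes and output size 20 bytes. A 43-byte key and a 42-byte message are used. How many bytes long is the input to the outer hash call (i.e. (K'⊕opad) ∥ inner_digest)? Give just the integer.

84

Key is 43 ≤ 64 bytes, zero-padded: |K'| = 64.
Outer input = (K'⊕opad) ∥ H(inner) → 64 + 20 = 84 bytes.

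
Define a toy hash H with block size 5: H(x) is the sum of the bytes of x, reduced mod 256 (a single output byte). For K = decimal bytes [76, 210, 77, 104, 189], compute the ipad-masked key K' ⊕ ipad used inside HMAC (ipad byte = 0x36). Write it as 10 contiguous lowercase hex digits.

7ae47b5e8b

Key decimal bytes [76, 210, 77, 104, 189] = 4c d2 4d 68 bd is exactly B = 5 bytes: K' = 4c d2 4d 68 bd.
XOR each byte with 0x36: 4c⊕36=7a, d2⊕36=e4, 4d⊕36=7b, 68⊕36=5e, bd⊕36=8b.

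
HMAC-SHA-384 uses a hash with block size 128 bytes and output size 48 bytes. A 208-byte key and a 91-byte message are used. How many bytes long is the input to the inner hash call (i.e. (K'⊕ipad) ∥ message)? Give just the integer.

Key is 208 > 128 bytes, so it is hashed to 48 bytes then zero-padded to 128: |K'| = 128.
Inner input = (K'⊕ipad) ∥ m → 128 + 91 = 219 bytes.

219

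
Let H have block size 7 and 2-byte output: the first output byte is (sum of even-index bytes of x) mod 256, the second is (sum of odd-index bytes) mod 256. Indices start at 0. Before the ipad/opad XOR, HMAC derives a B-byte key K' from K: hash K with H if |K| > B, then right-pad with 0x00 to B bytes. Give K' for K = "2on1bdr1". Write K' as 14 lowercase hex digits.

74350000000000

|K| = 8 > B = 7, so first hash the key.
H(K): even-index sum = 372 mod 256 = 116; odd-index sum = 309 mod 256 = 53 → 74 35.
Zero-pad H(K) = 74 35 to 7 bytes: K' = 74 35 00 00 00 00 00.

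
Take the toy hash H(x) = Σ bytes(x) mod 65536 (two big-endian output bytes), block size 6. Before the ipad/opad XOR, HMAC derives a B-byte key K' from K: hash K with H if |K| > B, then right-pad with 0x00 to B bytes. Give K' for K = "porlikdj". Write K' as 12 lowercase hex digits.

|K| = 8 > B = 6, so first hash the key.
H(K): sum = 112+111+114+108+105+107+100+106 = 863 → 03 5f.
Zero-pad H(K) = 03 5f to 6 bytes: K' = 03 5f 00 00 00 00.

035f00000000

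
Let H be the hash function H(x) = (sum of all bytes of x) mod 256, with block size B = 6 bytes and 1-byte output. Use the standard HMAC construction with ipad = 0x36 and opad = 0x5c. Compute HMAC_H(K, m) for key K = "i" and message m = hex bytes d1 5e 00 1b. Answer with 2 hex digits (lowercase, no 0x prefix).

b8

Key "i" = 69 is 1 byte ≤ B = 6; zero-pad to 6 bytes: K' = 69 00 00 00 00 00.
K' ⊕ ipad = 5f 36 36 36 36 36.  K' ⊕ opad = 35 5c 5c 5c 5c 5c.
Inner input = (K'⊕ipad) ∥ m = 5f 36 36 36 36 36 ∥ d1 5e 00 1b.
Inner hash: sum = 95+54+54+54+54+54+209+94+0+27 = 695; mod 256 = 183 → b7.
Outer input = (K'⊕opad) ∥ inner = 35 5c 5c 5c 5c 5c ∥ b7.
Outer hash (tag): sum = 53+92+92+92+92+92+183 = 696; mod 256 = 184 → b8.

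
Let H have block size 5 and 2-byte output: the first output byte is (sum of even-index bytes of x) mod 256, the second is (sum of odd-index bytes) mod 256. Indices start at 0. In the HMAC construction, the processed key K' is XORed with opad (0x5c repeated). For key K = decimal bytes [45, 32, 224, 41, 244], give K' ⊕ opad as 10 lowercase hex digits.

717cbc75a8

Key decimal bytes [45, 32, 224, 41, 244] = 2d 20 e0 29 f4 is exactly B = 5 bytes: K' = 2d 20 e0 29 f4.
XOR each byte with 0x5c: 2d⊕5c=71, 20⊕5c=7c, e0⊕5c=bc, 29⊕5c=75, f4⊕5c=a8.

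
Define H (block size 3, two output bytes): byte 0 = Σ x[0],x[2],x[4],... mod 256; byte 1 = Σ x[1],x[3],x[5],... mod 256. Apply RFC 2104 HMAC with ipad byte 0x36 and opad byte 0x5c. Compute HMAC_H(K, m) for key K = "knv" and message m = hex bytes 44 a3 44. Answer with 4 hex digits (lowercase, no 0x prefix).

4172

Key "knv" = 6b 6e 76 is exactly B = 3 bytes: K' = 6b 6e 76.
K' ⊕ ipad = 5d 58 40.  K' ⊕ opad = 37 32 2a.
Inner input = (K'⊕ipad) ∥ m = 5d 58 40 ∥ 44 a3 44.
Inner hash: even-index sum = 320 mod 256 = 64; odd-index sum = 224 mod 256 = 224 → 40 e0.
Outer input = (K'⊕opad) ∥ inner = 37 32 2a ∥ 40 e0.
Outer hash (tag): even-index sum = 321 mod 256 = 65; odd-index sum = 114 mod 256 = 114 → 41 72.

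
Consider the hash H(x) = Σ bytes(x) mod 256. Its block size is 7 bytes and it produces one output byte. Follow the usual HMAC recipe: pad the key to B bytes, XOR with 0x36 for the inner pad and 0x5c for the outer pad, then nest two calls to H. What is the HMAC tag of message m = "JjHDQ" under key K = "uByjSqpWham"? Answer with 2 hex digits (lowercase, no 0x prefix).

Key "uByjSqpWham" = 75 42 79 6a 53 71 70 57 68 61 6d is 11 bytes > B = 7, so hash it first: H(key) = 5b, then zero-pad to 7 bytes: K' = 5b 00 00 00 00 00 00.
K' ⊕ ipad = 6d 36 36 36 36 36 36.  K' ⊕ opad = 07 5c 5c 5c 5c 5c 5c.
Inner input = (K'⊕ipad) ∥ m = 6d 36 36 36 36 36 36 ∥ 4a 6a 48 44 51.
Inner hash: sum = 109+54+54+54+54+54+54+74+106+72+68+81 = 834; mod 256 = 66 → 42.
Outer input = (K'⊕opad) ∥ inner = 07 5c 5c 5c 5c 5c 5c ∥ 42.
Outer hash (tag): sum = 7+92+92+92+92+92+92+66 = 625; mod 256 = 113 → 71.

71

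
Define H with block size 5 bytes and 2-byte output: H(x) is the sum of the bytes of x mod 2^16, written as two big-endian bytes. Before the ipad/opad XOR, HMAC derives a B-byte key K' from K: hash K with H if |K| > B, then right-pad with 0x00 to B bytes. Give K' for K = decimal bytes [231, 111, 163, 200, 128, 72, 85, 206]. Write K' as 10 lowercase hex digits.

|K| = 8 > B = 5, so first hash the key.
H(K): sum = 231+111+163+200+128+72+85+206 = 1196 → 04 ac.
Zero-pad H(K) = 04 ac to 5 bytes: K' = 04 ac 00 00 00.

04ac000000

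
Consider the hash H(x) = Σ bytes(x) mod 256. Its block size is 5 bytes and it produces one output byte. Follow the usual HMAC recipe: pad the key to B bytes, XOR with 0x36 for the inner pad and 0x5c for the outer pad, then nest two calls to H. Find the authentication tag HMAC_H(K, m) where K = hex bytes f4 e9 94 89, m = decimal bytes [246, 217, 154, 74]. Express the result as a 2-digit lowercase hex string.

Key hex bytes f4 e9 94 89 is 4 bytes ≤ B = 5; zero-pad to 5 bytes: K' = f4 e9 94 89 00.
K' ⊕ ipad = c2 df a2 bf 36.  K' ⊕ opad = a8 b5 c8 d5 5c.
Inner input = (K'⊕ipad) ∥ m = c2 df a2 bf 36 ∥ f6 d9 9a 4a.
Inner hash: sum = 194+223+162+191+54+246+217+154+74 = 1515; mod 256 = 235 → eb.
Outer input = (K'⊕opad) ∥ inner = a8 b5 c8 d5 5c ∥ eb.
Outer hash (tag): sum = 168+181+200+213+92+235 = 1089; mod 256 = 65 → 41.

41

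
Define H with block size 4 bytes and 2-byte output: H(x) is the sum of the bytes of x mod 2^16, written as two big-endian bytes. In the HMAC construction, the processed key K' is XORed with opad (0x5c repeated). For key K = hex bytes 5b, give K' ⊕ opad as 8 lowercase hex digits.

075c5c5c

Key hex bytes 5b is 1 byte ≤ B = 4; zero-pad to 4 bytes: K' = 5b 00 00 00.
XOR each byte with 0x5c: 5b⊕5c=07, 00⊕5c=5c, 00⊕5c=5c, 00⊕5c=5c.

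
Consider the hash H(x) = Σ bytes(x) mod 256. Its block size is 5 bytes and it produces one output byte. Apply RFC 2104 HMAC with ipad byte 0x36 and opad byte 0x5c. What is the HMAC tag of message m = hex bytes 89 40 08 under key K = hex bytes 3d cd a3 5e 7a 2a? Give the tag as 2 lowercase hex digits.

Key hex bytes 3d cd a3 5e 7a 2a is 6 bytes > B = 5, so hash it first: H(key) = af, then zero-pad to 5 bytes: K' = af 00 00 00 00.
K' ⊕ ipad = 99 36 36 36 36.  K' ⊕ opad = f3 5c 5c 5c 5c.
Inner input = (K'⊕ipad) ∥ m = 99 36 36 36 36 ∥ 89 40 08.
Inner hash: sum = 153+54+54+54+54+137+64+8 = 578; mod 256 = 66 → 42.
Outer input = (K'⊕opad) ∥ inner = f3 5c 5c 5c 5c ∥ 42.
Outer hash (tag): sum = 243+92+92+92+92+66 = 677; mod 256 = 165 → a5.

a5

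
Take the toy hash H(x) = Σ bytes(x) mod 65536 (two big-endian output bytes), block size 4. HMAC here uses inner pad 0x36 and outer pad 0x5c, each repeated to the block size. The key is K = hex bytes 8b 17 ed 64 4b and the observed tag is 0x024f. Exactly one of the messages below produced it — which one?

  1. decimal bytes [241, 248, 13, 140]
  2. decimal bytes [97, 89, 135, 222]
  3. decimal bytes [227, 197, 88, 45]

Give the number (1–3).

Key hex bytes 8b 17 ed 64 4b is 5 bytes > B = 4, so hash it first: H(key) = 02 3e, then zero-pad to 4 bytes: K' = 02 3e 00 00.
K' ⊕ ipad = 34 08 36 36; K' ⊕ opad = 5e 62 5c 5c.
m1: inner = H(34 08 36 36 f1 f8 0d 8c) = 03 2a; tag = H(5e 62 5c 5c 03 2a) = 01a5
m2: inner = H(34 08 36 36 61 59 87 de) = 02 c7; tag = H(5e 62 5c 5c 02 c7) = 0241
m3: inner = H(34 08 36 36 e3 c5 58 2d) = 02 d5; tag = H(5e 62 5c 5c 02 d5) = 024f ← matches

3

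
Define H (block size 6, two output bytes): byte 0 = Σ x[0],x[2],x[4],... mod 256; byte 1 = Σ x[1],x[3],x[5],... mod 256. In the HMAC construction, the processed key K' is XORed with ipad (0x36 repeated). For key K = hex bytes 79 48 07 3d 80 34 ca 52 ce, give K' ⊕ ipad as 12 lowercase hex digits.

ae3d36363636

Key hex bytes 79 48 07 3d 80 34 ca 52 ce is 9 bytes > B = 6, so hash it first: H(key) = 98 0b, then zero-pad to 6 bytes: K' = 98 0b 00 00 00 00.
XOR each byte with 0x36: 98⊕36=ae, 0b⊕36=3d, 00⊕36=36, 00⊕36=36, 00⊕36=36, 00⊕36=36.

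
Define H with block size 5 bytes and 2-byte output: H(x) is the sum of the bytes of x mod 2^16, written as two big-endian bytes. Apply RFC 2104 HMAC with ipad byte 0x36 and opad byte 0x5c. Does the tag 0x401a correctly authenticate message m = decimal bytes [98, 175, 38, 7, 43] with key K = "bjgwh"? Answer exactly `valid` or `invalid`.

invalid

Key "bjgwh" = 62 6a 67 77 68 is exactly B = 5 bytes: K' = 62 6a 67 77 68.
K' ⊕ ipad = 54 5c 51 41 5e; K' ⊕ opad = 3e 36 3b 2b 34.
Inner hash: sum = 84+92+81+65+94+98+175+38+7+43 = 777 → 03 09.
Outer hash (recomputed tag): sum = 62+54+59+43+52+3+9 = 282 → 01 1a.
Recomputed tag = 011a; claimed = 401a → mismatch.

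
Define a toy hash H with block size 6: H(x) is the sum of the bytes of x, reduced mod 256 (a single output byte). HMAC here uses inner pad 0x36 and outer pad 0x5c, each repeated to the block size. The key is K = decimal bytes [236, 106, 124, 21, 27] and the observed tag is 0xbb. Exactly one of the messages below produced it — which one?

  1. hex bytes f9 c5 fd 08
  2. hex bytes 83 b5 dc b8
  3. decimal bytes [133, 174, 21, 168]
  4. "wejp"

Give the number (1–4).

1

Key decimal bytes [236, 106, 124, 21, 27] = ec 6a 7c 15 1b is 5 bytes ≤ B = 6; zero-pad to 6 bytes: K' = ec 6a 7c 15 1b 00.
K' ⊕ ipad = da 5c 4a 23 2d 36; K' ⊕ opad = b0 36 20 49 47 5c.
m1: inner = H(da 5c 4a 23 2d 36 f9 c5 fd 08) = c9; tag = H(b0 36 20 49 47 5c c9) = bb ← matches
m2: inner = H(da 5c 4a 23 2d 36 83 b5 dc b8) = d2; tag = H(b0 36 20 49 47 5c d2) = c4
m3: inner = H(da 5c 4a 23 2d 36 85 ae 15 a8) = f6; tag = H(b0 36 20 49 47 5c f6) = e8
m4: inner = H(da 5c 4a 23 2d 36 77 65 6a 70) = bc; tag = H(b0 36 20 49 47 5c bc) = ae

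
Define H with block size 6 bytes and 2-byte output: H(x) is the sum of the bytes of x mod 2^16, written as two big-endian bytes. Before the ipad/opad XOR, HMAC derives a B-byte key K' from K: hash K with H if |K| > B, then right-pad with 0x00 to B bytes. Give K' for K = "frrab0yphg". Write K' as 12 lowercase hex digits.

03f500000000

|K| = 10 > B = 6, so first hash the key.
H(K): sum = 102+114+114+97+98+48+121+112+104+103 = 1013 → 03 f5.
Zero-pad H(K) = 03 f5 to 6 bytes: K' = 03 f5 00 00 00 00.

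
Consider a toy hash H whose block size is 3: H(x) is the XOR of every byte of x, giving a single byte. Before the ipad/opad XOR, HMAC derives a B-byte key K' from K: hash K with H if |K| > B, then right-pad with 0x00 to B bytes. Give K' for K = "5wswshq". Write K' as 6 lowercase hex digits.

|K| = 7 > B = 3, so first hash the key.
H(K): XOR 35⊕77⊕73⊕77⊕73⊕68⊕71 = 2c.
Zero-pad H(K) = 2c to 3 bytes: K' = 2c 00 00.

2c0000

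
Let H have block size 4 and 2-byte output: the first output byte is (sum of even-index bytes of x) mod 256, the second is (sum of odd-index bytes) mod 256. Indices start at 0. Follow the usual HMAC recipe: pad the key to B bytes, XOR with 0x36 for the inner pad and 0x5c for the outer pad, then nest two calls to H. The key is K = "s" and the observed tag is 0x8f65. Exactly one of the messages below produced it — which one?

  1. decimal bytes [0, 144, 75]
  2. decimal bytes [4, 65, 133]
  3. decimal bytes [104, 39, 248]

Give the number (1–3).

2

Key "s" = 73 is 1 byte ≤ B = 4; zero-pad to 4 bytes: K' = 73 00 00 00.
K' ⊕ ipad = 45 36 36 36; K' ⊕ opad = 2f 5c 5c 5c.
m1: inner = H(45 36 36 36 00 90 4b) = c6 fc; tag = H(2f 5c 5c 5c c6 fc) = 51b4
m2: inner = H(45 36 36 36 04 41 85) = 04 ad; tag = H(2f 5c 5c 5c 04 ad) = 8f65 ← matches
m3: inner = H(45 36 36 36 68 27 f8) = db 93; tag = H(2f 5c 5c 5c db 93) = 664b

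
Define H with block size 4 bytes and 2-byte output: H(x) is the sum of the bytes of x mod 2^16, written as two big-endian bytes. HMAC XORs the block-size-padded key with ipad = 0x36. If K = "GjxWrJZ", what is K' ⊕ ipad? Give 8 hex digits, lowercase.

Key "GjxWrJZ" = 47 6a 78 57 72 4a 5a is 7 bytes > B = 4, so hash it first: H(key) = 02 96, then zero-pad to 4 bytes: K' = 02 96 00 00.
XOR each byte with 0x36: 02⊕36=34, 96⊕36=a0, 00⊕36=36, 00⊕36=36.

34a03636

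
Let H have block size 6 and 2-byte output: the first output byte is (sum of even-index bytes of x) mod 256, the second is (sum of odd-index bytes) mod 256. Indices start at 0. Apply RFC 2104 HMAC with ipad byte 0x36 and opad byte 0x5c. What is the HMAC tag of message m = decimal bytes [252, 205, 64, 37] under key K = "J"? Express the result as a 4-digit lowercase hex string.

Key "J" = 4a is 1 byte ≤ B = 6; zero-pad to 6 bytes: K' = 4a 00 00 00 00 00.
K' ⊕ ipad = 7c 36 36 36 36 36.  K' ⊕ opad = 16 5c 5c 5c 5c 5c.
Inner input = (K'⊕ipad) ∥ m = 7c 36 36 36 36 36 ∥ fc cd 40 25.
Inner hash: even-index sum = 548 mod 256 = 36; odd-index sum = 404 mod 256 = 148 → 24 94.
Outer input = (K'⊕opad) ∥ inner = 16 5c 5c 5c 5c 5c ∥ 24 94.
Outer hash (tag): even-index sum = 242 mod 256 = 242; odd-index sum = 424 mod 256 = 168 → f2 a8.

f2a8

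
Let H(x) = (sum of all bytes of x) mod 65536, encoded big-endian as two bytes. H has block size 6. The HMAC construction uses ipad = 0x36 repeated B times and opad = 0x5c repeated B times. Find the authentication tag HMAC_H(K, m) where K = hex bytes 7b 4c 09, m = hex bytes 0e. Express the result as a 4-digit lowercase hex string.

Key hex bytes 7b 4c 09 is 3 bytes ≤ B = 6; zero-pad to 6 bytes: K' = 7b 4c 09 00 00 00.
K' ⊕ ipad = 4d 7a 3f 36 36 36.  K' ⊕ opad = 27 10 55 5c 5c 5c.
Inner input = (K'⊕ipad) ∥ m = 4d 7a 3f 36 36 36 ∥ 0e.
Inner hash: sum = 77+122+63+54+54+54+14 = 438 → 01 b6.
Outer input = (K'⊕opad) ∥ inner = 27 10 55 5c 5c 5c ∥ 01 b6.
Outer hash (tag): sum = 39+16+85+92+92+92+1+182 = 599 → 02 57.

0257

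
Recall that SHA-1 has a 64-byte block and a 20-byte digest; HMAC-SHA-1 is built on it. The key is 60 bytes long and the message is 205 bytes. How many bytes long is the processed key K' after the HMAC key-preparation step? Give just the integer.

Key is 60 ≤ 64 bytes, zero-padded: |K'| = 64.

64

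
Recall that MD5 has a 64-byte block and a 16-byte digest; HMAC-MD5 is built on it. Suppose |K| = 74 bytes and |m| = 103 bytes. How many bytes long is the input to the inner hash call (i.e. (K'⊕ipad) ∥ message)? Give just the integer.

167

Key is 74 > 64 bytes, so it is hashed to 16 bytes then zero-padded to 64: |K'| = 64.
Inner input = (K'⊕ipad) ∥ m → 64 + 103 = 167 bytes.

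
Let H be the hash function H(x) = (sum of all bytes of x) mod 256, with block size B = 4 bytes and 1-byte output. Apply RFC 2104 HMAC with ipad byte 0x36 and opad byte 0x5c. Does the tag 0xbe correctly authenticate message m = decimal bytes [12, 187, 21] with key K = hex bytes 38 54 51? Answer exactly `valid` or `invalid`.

valid

Key hex bytes 38 54 51 is 3 bytes ≤ B = 4; zero-pad to 4 bytes: K' = 38 54 51 00.
K' ⊕ ipad = 0e 62 67 36; K' ⊕ opad = 64 08 0d 5c.
Inner hash: sum = 14+98+103+54+12+187+21 = 489; mod 256 = 233 → e9.
Outer hash (recomputed tag): sum = 100+8+13+92+233 = 446; mod 256 = 190 → be.
Recomputed tag = be; claimed = be → match.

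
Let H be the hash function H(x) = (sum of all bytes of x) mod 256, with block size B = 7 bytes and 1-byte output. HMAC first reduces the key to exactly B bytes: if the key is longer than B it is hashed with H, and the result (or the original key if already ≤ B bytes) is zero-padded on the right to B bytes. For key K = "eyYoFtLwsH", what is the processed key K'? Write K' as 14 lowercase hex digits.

|K| = 10 > B = 7, so first hash the key.
H(K): sum = 101+121+89+111+70+116+76+119+115+72 = 990; mod 256 = 222 → de.
Zero-pad H(K) = de to 7 bytes: K' = de 00 00 00 00 00 00.

de000000000000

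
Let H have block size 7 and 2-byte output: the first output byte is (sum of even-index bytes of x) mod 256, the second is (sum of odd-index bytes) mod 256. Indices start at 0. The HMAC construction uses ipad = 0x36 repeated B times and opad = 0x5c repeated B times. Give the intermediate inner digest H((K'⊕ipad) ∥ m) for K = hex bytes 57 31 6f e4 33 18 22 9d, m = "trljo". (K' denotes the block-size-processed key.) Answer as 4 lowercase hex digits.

Key hex bytes 57 31 6f e4 33 18 22 9d is 8 bytes > B = 7, so hash it first: H(key) = 1b ca, then zero-pad to 7 bytes: K' = 1b ca 00 00 00 00 00.
K' ⊕ ipad = 2d fc 36 36 36 36 36.
Inner input = 2d fc 36 36 36 36 36 ∥ 74 72 6c 6a 6f.
Inner hash: even-index sum = 427 mod 256 = 171; odd-index sum = 695 mod 256 = 183 → ab b7.

abb7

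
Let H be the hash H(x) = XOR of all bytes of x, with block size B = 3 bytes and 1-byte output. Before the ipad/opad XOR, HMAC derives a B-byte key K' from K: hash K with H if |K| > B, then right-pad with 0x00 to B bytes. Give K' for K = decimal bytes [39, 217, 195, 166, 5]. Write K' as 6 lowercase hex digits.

9e0000

|K| = 5 > B = 3, so first hash the key.
H(K): XOR 27⊕d9⊕c3⊕a6⊕05 = 9e.
Zero-pad H(K) = 9e to 3 bytes: K' = 9e 00 00.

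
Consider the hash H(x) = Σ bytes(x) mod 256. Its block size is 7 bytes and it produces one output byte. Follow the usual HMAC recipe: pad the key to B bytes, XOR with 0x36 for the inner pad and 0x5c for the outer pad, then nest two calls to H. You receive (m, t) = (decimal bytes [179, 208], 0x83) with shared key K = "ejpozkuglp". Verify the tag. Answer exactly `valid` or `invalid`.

Key "ejpozkuglp" = 65 6a 70 6f 7a 6b 75 67 6c 70 is 10 bytes > B = 7, so hash it first: H(key) = 4b, then zero-pad to 7 bytes: K' = 4b 00 00 00 00 00 00.
K' ⊕ ipad = 7d 36 36 36 36 36 36; K' ⊕ opad = 17 5c 5c 5c 5c 5c 5c.
Inner hash: sum = 125+54+54+54+54+54+54+179+208 = 836; mod 256 = 68 → 44.
Outer hash (recomputed tag): sum = 23+92+92+92+92+92+92+68 = 643; mod 256 = 131 → 83.
Recomputed tag = 83; claimed = 83 → match.

valid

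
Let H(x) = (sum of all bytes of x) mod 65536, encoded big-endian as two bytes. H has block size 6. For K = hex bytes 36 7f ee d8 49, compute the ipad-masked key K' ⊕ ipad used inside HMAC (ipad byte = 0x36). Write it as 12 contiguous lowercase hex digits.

0049d8ee7f36

Key hex bytes 36 7f ee d8 49 is 5 bytes ≤ B = 6; zero-pad to 6 bytes: K' = 36 7f ee d8 49 00.
XOR each byte with 0x36: 36⊕36=00, 7f⊕36=49, ee⊕36=d8, d8⊕36=ee, 49⊕36=7f, 00⊕36=36.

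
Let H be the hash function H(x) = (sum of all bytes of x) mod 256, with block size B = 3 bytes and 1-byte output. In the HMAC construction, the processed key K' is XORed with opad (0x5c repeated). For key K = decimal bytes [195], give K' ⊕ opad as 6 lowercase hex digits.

9f5c5c

Key decimal bytes [195] = c3 is 1 byte ≤ B = 3; zero-pad to 3 bytes: K' = c3 00 00.
XOR each byte with 0x5c: c3⊕5c=9f, 00⊕5c=5c, 00⊕5c=5c.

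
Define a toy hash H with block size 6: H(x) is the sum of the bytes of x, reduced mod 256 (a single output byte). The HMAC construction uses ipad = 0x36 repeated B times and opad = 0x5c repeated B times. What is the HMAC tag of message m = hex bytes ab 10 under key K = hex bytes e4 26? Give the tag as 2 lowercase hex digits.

Key hex bytes e4 26 is 2 bytes ≤ B = 6; zero-pad to 6 bytes: K' = e4 26 00 00 00 00.
K' ⊕ ipad = d2 10 36 36 36 36.  K' ⊕ opad = b8 7a 5c 5c 5c 5c.
Inner input = (K'⊕ipad) ∥ m = d2 10 36 36 36 36 ∥ ab 10.
Inner hash: sum = 210+16+54+54+54+54+171+16 = 629; mod 256 = 117 → 75.
Outer input = (K'⊕opad) ∥ inner = b8 7a 5c 5c 5c 5c ∥ 75.
Outer hash (tag): sum = 184+122+92+92+92+92+117 = 791; mod 256 = 23 → 17.

17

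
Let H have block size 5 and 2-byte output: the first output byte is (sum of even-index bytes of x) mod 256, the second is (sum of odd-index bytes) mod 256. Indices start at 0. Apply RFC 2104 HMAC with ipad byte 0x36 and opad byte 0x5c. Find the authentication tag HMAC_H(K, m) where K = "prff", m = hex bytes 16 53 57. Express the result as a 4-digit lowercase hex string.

Key "prff" = 70 72 66 66 is 4 bytes ≤ B = 5; zero-pad to 5 bytes: K' = 70 72 66 66 00.
K' ⊕ ipad = 46 44 50 50 36.  K' ⊕ opad = 2c 2e 3a 3a 5c.
Inner input = (K'⊕ipad) ∥ m = 46 44 50 50 36 ∥ 16 53 57.
Inner hash: even-index sum = 287 mod 256 = 31; odd-index sum = 257 mod 256 = 1 → 1f 01.
Outer input = (K'⊕opad) ∥ inner = 2c 2e 3a 3a 5c ∥ 1f 01.
Outer hash (tag): even-index sum = 195 mod 256 = 195; odd-index sum = 135 mod 256 = 135 → c3 87.

c387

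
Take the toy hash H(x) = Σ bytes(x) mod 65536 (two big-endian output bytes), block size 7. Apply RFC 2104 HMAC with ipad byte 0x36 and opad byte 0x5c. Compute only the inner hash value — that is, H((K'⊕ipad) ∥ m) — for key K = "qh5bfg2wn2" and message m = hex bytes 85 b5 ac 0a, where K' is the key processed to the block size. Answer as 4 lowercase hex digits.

03e3

Key "qh5bfg2wn2" = 71 68 35 62 66 67 32 77 6e 32 is 10 bytes > B = 7, so hash it first: H(key) = 03 86, then zero-pad to 7 bytes: K' = 03 86 00 00 00 00 00.
K' ⊕ ipad = 35 b0 36 36 36 36 36.
Inner input = 35 b0 36 36 36 36 36 ∥ 85 b5 ac 0a.
Inner hash: sum = 53+176+54+54+54+54+54+133+181+172+10 = 995 → 03 e3.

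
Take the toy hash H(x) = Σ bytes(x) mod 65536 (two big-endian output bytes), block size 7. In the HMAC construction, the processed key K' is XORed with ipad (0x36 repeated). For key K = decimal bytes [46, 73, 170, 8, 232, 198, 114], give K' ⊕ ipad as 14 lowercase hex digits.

Key decimal bytes [46, 73, 170, 8, 232, 198, 114] = 2e 49 aa 08 e8 c6 72 is exactly B = 7 bytes: K' = 2e 49 aa 08 e8 c6 72.
XOR each byte with 0x36: 2e⊕36=18, 49⊕36=7f, aa⊕36=9c, 08⊕36=3e, e8⊕36=de, c6⊕36=f0, 72⊕36=44.

187f9c3edef044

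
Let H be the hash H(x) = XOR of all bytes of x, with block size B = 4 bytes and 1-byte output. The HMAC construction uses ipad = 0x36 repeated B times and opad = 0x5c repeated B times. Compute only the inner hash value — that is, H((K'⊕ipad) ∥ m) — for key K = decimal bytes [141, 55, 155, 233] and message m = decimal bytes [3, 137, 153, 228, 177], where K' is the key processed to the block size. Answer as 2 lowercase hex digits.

Key decimal bytes [141, 55, 155, 233] = 8d 37 9b e9 is exactly B = 4 bytes: K' = 8d 37 9b e9.
K' ⊕ ipad = bb 01 ad df.
Inner input = bb 01 ad df ∥ 03 89 99 e4 b1.
Inner hash: XOR bb⊕01⊕ad⊕df⊕03⊕89⊕99⊕e4⊕b1 = 8e.

8e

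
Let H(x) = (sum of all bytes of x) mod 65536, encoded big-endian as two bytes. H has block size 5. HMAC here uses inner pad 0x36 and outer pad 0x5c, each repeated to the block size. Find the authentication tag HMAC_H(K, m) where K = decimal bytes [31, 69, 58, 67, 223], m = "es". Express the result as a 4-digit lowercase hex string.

Key decimal bytes [31, 69, 58, 67, 223] = 1f 45 3a 43 df is exactly B = 5 bytes: K' = 1f 45 3a 43 df.
K' ⊕ ipad = 29 73 0c 75 e9.  K' ⊕ opad = 43 19 66 1f 83.
Inner input = (K'⊕ipad) ∥ m = 29 73 0c 75 e9 ∥ 65 73.
Inner hash: sum = 41+115+12+117+233+101+115 = 734 → 02 de.
Outer input = (K'⊕opad) ∥ inner = 43 19 66 1f 83 ∥ 02 de.
Outer hash (tag): sum = 67+25+102+31+131+2+222 = 580 → 02 44.

0244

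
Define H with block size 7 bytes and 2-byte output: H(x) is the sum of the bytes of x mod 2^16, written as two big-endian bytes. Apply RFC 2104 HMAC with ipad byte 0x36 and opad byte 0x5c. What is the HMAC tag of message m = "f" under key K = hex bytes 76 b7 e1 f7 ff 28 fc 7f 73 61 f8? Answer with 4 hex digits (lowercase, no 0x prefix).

0341

Key hex bytes 76 b7 e1 f7 ff 28 fc 7f 73 61 f8 is 11 bytes > B = 7, so hash it first: H(key) = 07 73, then zero-pad to 7 bytes: K' = 07 73 00 00 00 00 00.
K' ⊕ ipad = 31 45 36 36 36 36 36.  K' ⊕ opad = 5b 2f 5c 5c 5c 5c 5c.
Inner input = (K'⊕ipad) ∥ m = 31 45 36 36 36 36 36 ∥ 66.
Inner hash: sum = 49+69+54+54+54+54+54+102 = 490 → 01 ea.
Outer input = (K'⊕opad) ∥ inner = 5b 2f 5c 5c 5c 5c 5c ∥ 01 ea.
Outer hash (tag): sum = 91+47+92+92+92+92+92+1+234 = 833 → 03 41.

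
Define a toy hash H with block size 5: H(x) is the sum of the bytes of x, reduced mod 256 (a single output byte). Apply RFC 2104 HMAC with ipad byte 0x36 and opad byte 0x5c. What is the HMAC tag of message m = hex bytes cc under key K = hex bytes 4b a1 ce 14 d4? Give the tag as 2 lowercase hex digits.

52

Key hex bytes 4b a1 ce 14 d4 is exactly B = 5 bytes: K' = 4b a1 ce 14 d4.
K' ⊕ ipad = 7d 97 f8 22 e2.  K' ⊕ opad = 17 fd 92 48 88.
Inner input = (K'⊕ipad) ∥ m = 7d 97 f8 22 e2 ∥ cc.
Inner hash: sum = 125+151+248+34+226+204 = 988; mod 256 = 220 → dc.
Outer input = (K'⊕opad) ∥ inner = 17 fd 92 48 88 ∥ dc.
Outer hash (tag): sum = 23+253+146+72+136+220 = 850; mod 256 = 82 → 52.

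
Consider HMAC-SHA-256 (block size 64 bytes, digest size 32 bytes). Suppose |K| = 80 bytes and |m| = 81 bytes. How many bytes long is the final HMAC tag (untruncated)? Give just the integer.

32

The tag is one SHA-256 digest: 32 bytes.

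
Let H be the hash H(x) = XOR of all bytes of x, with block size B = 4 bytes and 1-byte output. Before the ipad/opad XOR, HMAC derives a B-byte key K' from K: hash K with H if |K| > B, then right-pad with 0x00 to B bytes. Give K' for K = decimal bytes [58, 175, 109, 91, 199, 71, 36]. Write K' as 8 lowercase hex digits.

|K| = 7 > B = 4, so first hash the key.
H(K): XOR 3a⊕af⊕6d⊕5b⊕c7⊕47⊕24 = 07.
Zero-pad H(K) = 07 to 4 bytes: K' = 07 00 00 00.

07000000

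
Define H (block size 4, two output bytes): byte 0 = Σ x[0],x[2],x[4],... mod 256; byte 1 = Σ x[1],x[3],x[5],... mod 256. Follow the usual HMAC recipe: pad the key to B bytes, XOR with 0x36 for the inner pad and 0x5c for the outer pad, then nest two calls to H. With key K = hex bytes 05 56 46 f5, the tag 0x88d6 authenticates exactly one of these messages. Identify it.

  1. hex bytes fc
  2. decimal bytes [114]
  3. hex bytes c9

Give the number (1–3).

2

Key hex bytes 05 56 46 f5 is exactly B = 4 bytes: K' = 05 56 46 f5.
K' ⊕ ipad = 33 60 70 c3; K' ⊕ opad = 59 0a 1a a9.
m1: inner = H(33 60 70 c3 fc) = 9f 23; tag = H(59 0a 1a a9 9f 23) = 12d6
m2: inner = H(33 60 70 c3 72) = 15 23; tag = H(59 0a 1a a9 15 23) = 88d6 ← matches
m3: inner = H(33 60 70 c3 c9) = 6c 23; tag = H(59 0a 1a a9 6c 23) = dfd6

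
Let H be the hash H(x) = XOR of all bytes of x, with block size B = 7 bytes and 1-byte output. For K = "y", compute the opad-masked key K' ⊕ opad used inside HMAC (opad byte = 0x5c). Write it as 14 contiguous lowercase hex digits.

Key "y" = 79 is 1 byte ≤ B = 7; zero-pad to 7 bytes: K' = 79 00 00 00 00 00 00.
XOR each byte with 0x5c: 79⊕5c=25, 00⊕5c=5c, 00⊕5c=5c, 00⊕5c=5c, 00⊕5c=5c, 00⊕5c=5c, 00⊕5c=5c.

255c5c5c5c5c5c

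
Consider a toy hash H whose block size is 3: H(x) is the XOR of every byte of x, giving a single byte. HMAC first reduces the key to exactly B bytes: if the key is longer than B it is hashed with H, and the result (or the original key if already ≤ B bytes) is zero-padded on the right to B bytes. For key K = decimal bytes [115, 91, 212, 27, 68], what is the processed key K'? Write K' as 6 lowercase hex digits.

|K| = 5 > B = 3, so first hash the key.
H(K): XOR 73⊕5b⊕d4⊕1b⊕44 = a3.
Zero-pad H(K) = a3 to 3 bytes: K' = a3 00 00.

a30000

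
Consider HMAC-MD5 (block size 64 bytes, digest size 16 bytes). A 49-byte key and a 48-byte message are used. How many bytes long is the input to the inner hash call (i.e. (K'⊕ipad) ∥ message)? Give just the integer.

Key is 49 ≤ 64 bytes, zero-padded: |K'| = 64.
Inner input = (K'⊕ipad) ∥ m → 64 + 48 = 112 bytes.

112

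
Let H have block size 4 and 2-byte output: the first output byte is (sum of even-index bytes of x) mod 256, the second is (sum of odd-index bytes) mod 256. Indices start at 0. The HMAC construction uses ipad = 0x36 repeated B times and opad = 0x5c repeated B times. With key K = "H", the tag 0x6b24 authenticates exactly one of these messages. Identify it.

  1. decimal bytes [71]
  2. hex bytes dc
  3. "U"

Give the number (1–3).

1

Key "H" = 48 is 1 byte ≤ B = 4; zero-pad to 4 bytes: K' = 48 00 00 00.
K' ⊕ ipad = 7e 36 36 36; K' ⊕ opad = 14 5c 5c 5c.
m1: inner = H(7e 36 36 36 47) = fb 6c; tag = H(14 5c 5c 5c fb 6c) = 6b24 ← matches
m2: inner = H(7e 36 36 36 dc) = 90 6c; tag = H(14 5c 5c 5c 90 6c) = 0024
m3: inner = H(7e 36 36 36 55) = 09 6c; tag = H(14 5c 5c 5c 09 6c) = 7924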